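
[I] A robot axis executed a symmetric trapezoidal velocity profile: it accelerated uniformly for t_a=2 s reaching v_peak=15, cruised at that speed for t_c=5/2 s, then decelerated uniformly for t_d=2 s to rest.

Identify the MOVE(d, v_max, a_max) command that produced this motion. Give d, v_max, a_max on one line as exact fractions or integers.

d=135/2 v_max=15 a_max=15/2

a_max = 15/2
d_a = ½·15·2 = 15; d_c = 15·5/2 = 75/2
d = 2·15 + 75/2 = 135/2
t_c = 5/2 > 0 → v_max = v_peak = 15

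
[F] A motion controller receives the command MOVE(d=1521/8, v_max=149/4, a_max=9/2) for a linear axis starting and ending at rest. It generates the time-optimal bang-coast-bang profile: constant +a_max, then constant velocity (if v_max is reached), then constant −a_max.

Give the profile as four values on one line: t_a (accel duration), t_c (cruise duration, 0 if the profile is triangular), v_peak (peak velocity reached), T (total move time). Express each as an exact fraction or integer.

t_a=13/2 t_c=0 v_peak=117/4 T=13

(v_max)²/a_max = (149/4)²/(9/2) = 22201/72
1521/8 < 22201/72 so t_c = 0
v_peak = √(1521/8·9/2) = √(13689/16) = 117/4
t_a = (117/4)/(9/2) = 13/2; t_c = 0
T = 2·13/2 = 13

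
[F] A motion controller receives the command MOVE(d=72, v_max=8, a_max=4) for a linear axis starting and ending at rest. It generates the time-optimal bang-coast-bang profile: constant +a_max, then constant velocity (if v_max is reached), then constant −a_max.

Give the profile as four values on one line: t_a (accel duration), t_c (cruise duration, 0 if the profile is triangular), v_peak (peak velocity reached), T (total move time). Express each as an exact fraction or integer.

vₘ²/aₘ = 8²/4 = 16
72 ≥ 16 ⇒ cruise phase
t_a = 8/4 = 2; v_peak = 8
d_cruise = 72 − 16 = 56; t_c = 56/8 = 7
T = 2·2 + 7 = 11

t_a=2 t_c=7 v_peak=8 T=11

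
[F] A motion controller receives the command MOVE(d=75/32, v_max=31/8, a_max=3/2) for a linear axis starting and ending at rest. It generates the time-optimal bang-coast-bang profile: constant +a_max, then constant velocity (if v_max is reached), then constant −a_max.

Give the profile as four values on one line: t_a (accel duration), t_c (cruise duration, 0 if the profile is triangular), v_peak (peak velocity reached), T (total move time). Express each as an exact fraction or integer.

t_a=5/4 t_c=0 v_peak=15/8 T=5/2

v_max²/a_max = (31/8)²/(3/2) = 961/96
75/32 < 961/96 ⇒ no cruise
v_peak = √(75/32·3/2) = √(225/64) = 15/8
t_a = (15/8)/(3/2) = 5/4; t_c = 0
T = 2·5/4 = 5/2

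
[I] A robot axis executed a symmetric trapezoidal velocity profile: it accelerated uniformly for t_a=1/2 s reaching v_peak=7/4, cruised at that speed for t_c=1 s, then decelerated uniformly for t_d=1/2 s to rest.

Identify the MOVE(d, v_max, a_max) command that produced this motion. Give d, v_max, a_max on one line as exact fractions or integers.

d=21/8 v_max=7/4 a_max=7/2

a_max = (7/4)/(1/2) = 7/2
d_a = ½·7/4·1/2 = 7/16; d_c = 7/4·1 = 7/4
d = 2·7/16 + 7/4 = 21/8
t_c = 1 > 0 ⇒ limit active, v_max = 7/4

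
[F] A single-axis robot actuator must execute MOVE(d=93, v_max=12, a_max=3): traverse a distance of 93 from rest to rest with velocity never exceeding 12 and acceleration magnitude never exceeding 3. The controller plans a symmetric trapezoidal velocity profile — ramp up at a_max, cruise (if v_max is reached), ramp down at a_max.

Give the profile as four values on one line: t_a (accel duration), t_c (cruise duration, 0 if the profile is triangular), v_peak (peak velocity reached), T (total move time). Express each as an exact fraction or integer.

t_a=4 t_c=15/4 v_peak=12 T=47/4

(v_max)²/a_max = 12²/3 = 48
93 ≥ 48 → trapezoidal
t_a = 12/3 = 4; v_peak = 12
d_cruise = 93 − 48 = 45; t_c = 45/12 = 15/4
T = 2·4 + 15/4 = 47/4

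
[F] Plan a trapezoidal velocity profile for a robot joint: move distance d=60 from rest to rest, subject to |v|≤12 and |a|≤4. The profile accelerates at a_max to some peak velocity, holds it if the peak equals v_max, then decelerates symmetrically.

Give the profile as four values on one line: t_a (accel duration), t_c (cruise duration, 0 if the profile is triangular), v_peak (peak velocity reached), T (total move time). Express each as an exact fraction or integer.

vₘ²/aₘ = 12²/4 = 36
60 ≥ 36 → trapezoidal
t_a = 12/4 = 3; v_peak = 12
d_cruise = 60 − 36 = 24; t_c = 24/12 = 2
T = 2·3 + 2 = 8

t_a=3 t_c=2 v_peak=12 T=8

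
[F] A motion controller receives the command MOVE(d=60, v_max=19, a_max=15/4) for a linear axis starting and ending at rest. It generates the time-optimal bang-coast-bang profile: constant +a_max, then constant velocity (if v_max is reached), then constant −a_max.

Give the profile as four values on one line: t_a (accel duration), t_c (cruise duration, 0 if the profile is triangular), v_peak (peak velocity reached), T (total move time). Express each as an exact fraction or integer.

vₘ²/aₘ = 19²/(15/4) = 1444/15
60 < 1444/15 → triangular
v_peak = √(60·15/4) = √225 = 15
t_a = 15/(15/4) = 4; t_c = 0
T = 2·4 = 8

t_a=4 t_c=0 v_peak=15 T=8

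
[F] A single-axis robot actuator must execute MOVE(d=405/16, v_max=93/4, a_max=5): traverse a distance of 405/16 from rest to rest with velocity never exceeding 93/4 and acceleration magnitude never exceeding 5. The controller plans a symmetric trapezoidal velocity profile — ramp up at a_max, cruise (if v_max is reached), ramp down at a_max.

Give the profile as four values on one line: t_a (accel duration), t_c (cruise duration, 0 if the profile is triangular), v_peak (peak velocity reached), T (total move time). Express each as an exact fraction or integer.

t_a=9/4 t_c=0 v_peak=45/4 T=9/2

vₘ²/aₘ = (93/4)²/5 = 8649/80
405/16 < 8649/80 ⇒ no cruise
v_peak = √(405/16·5) = √(2025/16) = 45/4
t_a = (45/4)/5 = 9/4; t_c = 0
T = 2·9/4 = 9/2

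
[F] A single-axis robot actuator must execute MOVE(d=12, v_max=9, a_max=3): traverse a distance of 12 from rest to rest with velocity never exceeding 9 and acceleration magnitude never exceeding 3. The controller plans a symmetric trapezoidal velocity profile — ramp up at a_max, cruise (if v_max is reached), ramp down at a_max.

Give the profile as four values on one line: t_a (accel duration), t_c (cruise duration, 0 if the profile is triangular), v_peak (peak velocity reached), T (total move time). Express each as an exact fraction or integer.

(v_max)²/a_max = 9²/3 = 27
12 < 27 ⇒ no cruise
v_peak = √(12·3) = √36 = 6
t_a = 6/3 = 2; t_c = 0
T = 2·2 = 4

t_a=2 t_c=0 v_peak=6 T=4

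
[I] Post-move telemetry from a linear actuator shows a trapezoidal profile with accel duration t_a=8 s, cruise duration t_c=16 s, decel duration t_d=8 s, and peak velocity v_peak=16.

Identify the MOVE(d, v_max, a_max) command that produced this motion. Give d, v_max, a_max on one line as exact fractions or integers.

d=384 v_max=16 a_max=2

a_max = 16/8 = 2
d_a = ½·16·8 = 64; d_c = 16·16 = 256
d = 2·64 + 256 = 384
t_c = 16 > 0 so v_max = 16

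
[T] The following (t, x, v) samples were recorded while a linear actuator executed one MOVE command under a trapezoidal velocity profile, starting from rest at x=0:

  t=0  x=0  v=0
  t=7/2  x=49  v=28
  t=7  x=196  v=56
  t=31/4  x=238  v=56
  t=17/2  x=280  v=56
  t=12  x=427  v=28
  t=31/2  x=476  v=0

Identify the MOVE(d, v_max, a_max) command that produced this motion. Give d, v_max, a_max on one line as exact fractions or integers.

d=476 v_max=56 a_max=8

final state: t=31/2, x=476, v=0 → d = 476
a_max = (28−0)/(7/2−0) = 8
max v = 56 over t∈[7,17/2] → v_max = 56
check: 56·(7+3/2) = 476 ✓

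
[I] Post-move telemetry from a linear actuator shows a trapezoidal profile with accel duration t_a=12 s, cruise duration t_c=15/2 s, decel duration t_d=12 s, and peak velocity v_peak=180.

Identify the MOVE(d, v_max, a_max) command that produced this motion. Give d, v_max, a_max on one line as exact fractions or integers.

a_max = 180/12 = 15
d_a = ½·180·12 = 1080; d_c = 180·15/2 = 1350
d = 2·1080 + 1350 = 3510
t_c = 15/2 > 0 → v_max = v_peak = 180

d=3510 v_max=180 a_max=15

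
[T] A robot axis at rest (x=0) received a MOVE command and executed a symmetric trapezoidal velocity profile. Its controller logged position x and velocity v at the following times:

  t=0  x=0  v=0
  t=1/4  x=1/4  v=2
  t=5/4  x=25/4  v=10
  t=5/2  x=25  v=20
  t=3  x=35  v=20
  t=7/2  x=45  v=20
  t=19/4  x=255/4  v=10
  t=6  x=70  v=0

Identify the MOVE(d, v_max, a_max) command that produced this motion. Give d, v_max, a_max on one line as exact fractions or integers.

d=70 v_max=20 a_max=8

final state: t=6, x=70, v=0 → d = 70
a_max = (2−0)/(1/4−0) = 8
max v = 20 over t∈[5/2,7/2] → v_max = 20
check: 20·(5/2+1) = 70 ✓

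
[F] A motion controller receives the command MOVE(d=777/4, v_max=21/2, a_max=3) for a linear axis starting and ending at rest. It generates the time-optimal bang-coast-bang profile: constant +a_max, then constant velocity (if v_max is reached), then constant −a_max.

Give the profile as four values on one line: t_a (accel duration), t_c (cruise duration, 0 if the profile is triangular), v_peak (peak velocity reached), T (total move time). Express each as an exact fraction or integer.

v_max²/a_max = (21/2)²/3 = 147/4
777/4 ≥ 147/4 so v_max reached
t_a = (21/2)/3 = 7/2; v_peak = 21/2
d_cruise = 777/4 − 147/4 = 315/2; t_c = (315/2)/(21/2) = 15
T = 2·7/2 + 15 = 22

t_a=7/2 t_c=15 v_peak=21/2 T=22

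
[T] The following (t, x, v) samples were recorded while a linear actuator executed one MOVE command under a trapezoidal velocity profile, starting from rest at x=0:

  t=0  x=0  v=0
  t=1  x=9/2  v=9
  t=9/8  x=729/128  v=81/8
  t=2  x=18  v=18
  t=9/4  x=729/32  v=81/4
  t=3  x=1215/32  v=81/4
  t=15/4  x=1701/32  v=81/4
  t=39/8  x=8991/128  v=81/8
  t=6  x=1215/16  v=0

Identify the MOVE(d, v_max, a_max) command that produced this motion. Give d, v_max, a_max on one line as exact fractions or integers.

final state: t=6, x=1215/16, v=0 → d = 1215/16
a_max = (9−0)/(1−0) = 9
max v = 81/4 over t∈[9/4,15/4] → v_max = 81/4
check: 81/4·(9/4+3/2) = 1215/16 ✓

d=1215/16 v_max=81/4 a_max=9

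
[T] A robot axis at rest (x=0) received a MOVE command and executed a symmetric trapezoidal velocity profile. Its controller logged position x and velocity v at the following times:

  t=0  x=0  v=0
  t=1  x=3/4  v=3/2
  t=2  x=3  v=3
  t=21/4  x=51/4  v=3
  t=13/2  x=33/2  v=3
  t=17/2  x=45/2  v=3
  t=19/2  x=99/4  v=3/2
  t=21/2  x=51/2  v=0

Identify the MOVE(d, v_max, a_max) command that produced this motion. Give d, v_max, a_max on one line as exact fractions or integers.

final state: t=21/2, x=51/2, v=0 → d = 51/2
a_max = (3/2−0)/(1−0) = 3/2
max v = 3 over t∈[2,17/2] → v_max = 3
check: 3·(2+13/2) = 51/2 ✓

d=51/2 v_max=3 a_max=3/2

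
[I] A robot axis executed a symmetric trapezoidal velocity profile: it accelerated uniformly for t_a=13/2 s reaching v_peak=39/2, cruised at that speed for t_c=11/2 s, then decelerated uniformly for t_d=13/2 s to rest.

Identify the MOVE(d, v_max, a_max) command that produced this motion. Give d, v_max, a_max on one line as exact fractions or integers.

d=234 v_max=39/2 a_max=3

a_max = (39/2)/(13/2) = 3
d_a = ½·39/2·13/2 = 507/8; d_c = 39/2·11/2 = 429/4
d = 2·507/8 + 429/4 = 234
t_c = 11/2 > 0 → v_max = v_peak = 39/2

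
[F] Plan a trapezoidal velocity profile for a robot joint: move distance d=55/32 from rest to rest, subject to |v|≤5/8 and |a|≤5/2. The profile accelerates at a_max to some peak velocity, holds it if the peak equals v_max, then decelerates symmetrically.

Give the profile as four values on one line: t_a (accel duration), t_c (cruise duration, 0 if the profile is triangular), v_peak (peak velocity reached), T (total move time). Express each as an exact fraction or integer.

t_a=1/4 t_c=5/2 v_peak=5/8 T=3

vₘ²/aₘ = (5/8)²/(5/2) = 5/32
55/32 ≥ 5/32 → trapezoidal
t_a = (5/8)/(5/2) = 1/4; v_peak = 5/8
d_cruise = 55/32 − 5/32 = 25/16; t_c = (25/16)/(5/8) = 5/2
T = 2·1/4 + 5/2 = 3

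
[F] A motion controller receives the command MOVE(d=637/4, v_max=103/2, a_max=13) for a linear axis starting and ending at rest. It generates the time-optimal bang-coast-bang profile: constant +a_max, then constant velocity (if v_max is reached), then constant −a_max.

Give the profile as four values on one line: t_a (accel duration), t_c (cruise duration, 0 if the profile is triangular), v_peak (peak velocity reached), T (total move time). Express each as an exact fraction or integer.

t_a=7/2 t_c=0 v_peak=91/2 T=7

v_max²/a_max = (103/2)²/13 = 10609/52
637/4 < 10609/52 → triangular
v_peak = √(637/4·13) = √(8281/4) = 91/2
t_a = (91/2)/13 = 7/2; t_c = 0
T = 2·7/2 = 7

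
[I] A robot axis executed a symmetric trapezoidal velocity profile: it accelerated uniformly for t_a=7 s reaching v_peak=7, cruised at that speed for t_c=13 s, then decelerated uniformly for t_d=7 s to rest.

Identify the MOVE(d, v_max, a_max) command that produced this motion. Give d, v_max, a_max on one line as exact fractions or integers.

d=140 v_max=7 a_max=1

a_max = 7/7 = 1
d_a = ½·7·7 = 49/2; d_c = 7·13 = 91
d = 2·49/2 + 91 = 140
t_c = 13 > 0 → v_max = v_peak = 7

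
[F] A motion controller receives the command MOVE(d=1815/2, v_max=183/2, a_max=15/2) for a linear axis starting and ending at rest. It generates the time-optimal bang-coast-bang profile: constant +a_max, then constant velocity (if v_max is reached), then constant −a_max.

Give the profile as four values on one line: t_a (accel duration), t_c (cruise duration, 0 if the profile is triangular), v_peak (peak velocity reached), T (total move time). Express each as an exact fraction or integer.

(v_max)²/a_max = (183/2)²/(15/2) = 11163/10
1815/2 < 11163/10 → triangular
v_peak = √(1815/2·15/2) = √(27225/4) = 165/2
t_a = (165/2)/(15/2) = 11; t_c = 0
T = 2·11 = 22

t_a=11 t_c=0 v_peak=165/2 T=22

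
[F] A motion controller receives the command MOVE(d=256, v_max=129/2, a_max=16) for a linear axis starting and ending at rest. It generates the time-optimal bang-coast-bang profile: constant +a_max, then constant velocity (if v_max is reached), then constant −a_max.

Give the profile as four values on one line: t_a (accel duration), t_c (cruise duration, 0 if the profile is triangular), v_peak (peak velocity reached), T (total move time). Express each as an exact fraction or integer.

t_a=4 t_c=0 v_peak=64 T=8

vₘ²/aₘ = (129/2)²/16 = 16641/64
256 < 16641/64 ⇒ no cruise
v_peak = √(256·16) = √4096 = 64
t_a = 64/16 = 4; t_c = 0
T = 2·4 = 8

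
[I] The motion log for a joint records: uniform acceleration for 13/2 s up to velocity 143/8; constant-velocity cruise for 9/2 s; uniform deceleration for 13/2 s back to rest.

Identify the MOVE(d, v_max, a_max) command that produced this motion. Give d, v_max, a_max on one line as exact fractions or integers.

d=1573/8 v_max=143/8 a_max=11/4

a_max = (143/8)/(13/2) = 11/4
d_a = ½·143/8·13/2 = 1859/32; d_c = 143/8·9/2 = 1287/16
d = 2·1859/32 + 1287/16 = 1573/8
t_c = 9/2 > 0 → v_max = v_peak = 143/8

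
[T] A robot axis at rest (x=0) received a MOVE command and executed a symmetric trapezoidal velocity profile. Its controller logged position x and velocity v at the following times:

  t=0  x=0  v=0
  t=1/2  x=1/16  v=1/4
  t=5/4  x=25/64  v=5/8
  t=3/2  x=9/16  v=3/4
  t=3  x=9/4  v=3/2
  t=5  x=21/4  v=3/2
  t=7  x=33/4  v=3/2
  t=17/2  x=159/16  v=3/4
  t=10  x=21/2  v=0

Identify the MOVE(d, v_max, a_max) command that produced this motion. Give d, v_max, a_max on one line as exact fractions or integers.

d=21/2 v_max=3/2 a_max=1/2

final state: t=10, x=21/2, v=0 → d = 21/2
a_max = (1/4−0)/(1/2−0) = 1/2
max v = 3/2 over t∈[3,7] → v_max = 3/2
check: 3/2·(3+4) = 21/2 ✓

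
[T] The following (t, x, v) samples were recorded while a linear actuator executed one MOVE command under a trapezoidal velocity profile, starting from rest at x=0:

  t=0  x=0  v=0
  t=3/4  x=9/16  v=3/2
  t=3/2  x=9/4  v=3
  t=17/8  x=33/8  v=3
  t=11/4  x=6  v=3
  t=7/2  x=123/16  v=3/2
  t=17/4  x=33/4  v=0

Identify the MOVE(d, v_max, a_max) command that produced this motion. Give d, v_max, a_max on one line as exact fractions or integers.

d=33/4 v_max=3 a_max=2

final state: t=17/4, x=33/4, v=0 → d = 33/4
a_max = (3/2−0)/(3/4−0) = 2
max v = 3 over t∈[3/2,11/4] → v_max = 3
check: 3·(3/2+5/4) = 33/4 ✓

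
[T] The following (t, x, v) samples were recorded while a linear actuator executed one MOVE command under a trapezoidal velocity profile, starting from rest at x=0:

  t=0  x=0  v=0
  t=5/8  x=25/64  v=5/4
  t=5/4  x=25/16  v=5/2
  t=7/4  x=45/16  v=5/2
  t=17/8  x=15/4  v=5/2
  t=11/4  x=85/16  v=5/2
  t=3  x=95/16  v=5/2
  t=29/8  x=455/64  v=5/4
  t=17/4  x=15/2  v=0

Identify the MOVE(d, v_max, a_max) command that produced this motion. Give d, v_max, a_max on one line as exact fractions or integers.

final state: t=17/4, x=15/2, v=0 → d = 15/2
a_max = (5/4−0)/(5/8−0) = 2
max v = 5/2 over t∈[5/4,3] → v_max = 5/2
check: 5/2·(5/4+7/4) = 15/2 ✓

d=15/2 v_max=5/2 a_max=2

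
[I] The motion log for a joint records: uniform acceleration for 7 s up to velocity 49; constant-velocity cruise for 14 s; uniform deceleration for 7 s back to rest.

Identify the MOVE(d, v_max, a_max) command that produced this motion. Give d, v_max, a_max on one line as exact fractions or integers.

a_max = 49/7 = 7
d_a = ½·49·7 = 343/2; d_c = 49·14 = 686
d = 2·343/2 + 686 = 1029
t_c = 14 > 0 so v_max = 49

d=1029 v_max=49 a_max=7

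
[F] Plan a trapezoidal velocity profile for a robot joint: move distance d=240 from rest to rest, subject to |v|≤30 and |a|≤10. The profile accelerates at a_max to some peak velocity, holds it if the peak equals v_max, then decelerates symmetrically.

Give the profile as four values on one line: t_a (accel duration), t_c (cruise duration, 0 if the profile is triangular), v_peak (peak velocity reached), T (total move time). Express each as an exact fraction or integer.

t_a=3 t_c=5 v_peak=30 T=11

(v_max)²/a_max = 30²/10 = 90
240 ≥ 90 so v_max reached
t_a = 30/10 = 3; v_peak = 30
d_cruise = 240 − 90 = 150; t_c = 150/30 = 5
T = 2·3 + 5 = 11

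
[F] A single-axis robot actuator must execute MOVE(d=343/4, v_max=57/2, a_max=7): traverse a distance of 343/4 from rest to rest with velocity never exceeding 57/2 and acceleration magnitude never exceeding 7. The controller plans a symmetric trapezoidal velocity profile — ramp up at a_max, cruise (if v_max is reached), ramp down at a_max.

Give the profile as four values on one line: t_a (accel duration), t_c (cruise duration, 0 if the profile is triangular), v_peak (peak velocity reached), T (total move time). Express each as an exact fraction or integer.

(v_max)²/a_max = (57/2)²/7 = 3249/28
343/4 < 3249/28 so t_c = 0
v_peak = √(343/4·7) = √(2401/4) = 49/2
t_a = (49/2)/7 = 7/2; t_c = 0
T = 2·7/2 = 7

t_a=7/2 t_c=0 v_peak=49/2 T=7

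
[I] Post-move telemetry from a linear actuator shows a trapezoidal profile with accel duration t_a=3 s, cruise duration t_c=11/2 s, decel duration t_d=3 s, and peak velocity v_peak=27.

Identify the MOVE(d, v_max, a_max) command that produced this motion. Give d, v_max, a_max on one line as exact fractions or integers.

a_max = 27/3 = 9
d_a = ½·27·3 = 81/2; d_c = 27·11/2 = 297/2
d = 2·81/2 + 297/2 = 459/2
t_c = 11/2 > 0 so v_max = 27

d=459/2 v_max=27 a_max=9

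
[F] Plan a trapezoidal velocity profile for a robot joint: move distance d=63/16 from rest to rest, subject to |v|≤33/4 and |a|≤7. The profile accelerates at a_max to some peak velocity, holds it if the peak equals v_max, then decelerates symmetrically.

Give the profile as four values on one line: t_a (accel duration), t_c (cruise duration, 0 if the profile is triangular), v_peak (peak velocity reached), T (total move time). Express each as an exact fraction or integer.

t_a=3/4 t_c=0 v_peak=21/4 T=3/2

(v_max)²/a_max = (33/4)²/7 = 1089/112
63/16 < 1089/112 so t_c = 0
v_peak = √(63/16·7) = √(441/16) = 21/4
t_a = (21/4)/7 = 3/4; t_c = 0
T = 2·3/4 = 3/2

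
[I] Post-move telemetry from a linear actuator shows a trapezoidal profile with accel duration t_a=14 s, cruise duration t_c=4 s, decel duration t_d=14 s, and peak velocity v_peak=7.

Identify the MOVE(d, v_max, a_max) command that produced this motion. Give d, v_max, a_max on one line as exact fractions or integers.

a_max = 7/14 = 1/2
d_a = ½·7·14 = 49; d_c = 7·4 = 28
d = 2·49 + 28 = 126
t_c = 4 > 0 ⇒ limit active, v_max = 7

d=126 v_max=7 a_max=1/2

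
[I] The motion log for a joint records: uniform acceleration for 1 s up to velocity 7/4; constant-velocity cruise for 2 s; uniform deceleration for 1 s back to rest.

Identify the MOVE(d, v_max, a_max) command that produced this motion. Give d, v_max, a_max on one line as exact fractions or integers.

a_max = (7/4)/1 = 7/4
d_a = ½·7/4·1 = 7/8; d_c = 7/4·2 = 7/2
d = 2·7/8 + 7/2 = 21/4
t_c = 2 > 0 ⇒ limit active, v_max = 7/4

d=21/4 v_max=7/4 a_max=7/4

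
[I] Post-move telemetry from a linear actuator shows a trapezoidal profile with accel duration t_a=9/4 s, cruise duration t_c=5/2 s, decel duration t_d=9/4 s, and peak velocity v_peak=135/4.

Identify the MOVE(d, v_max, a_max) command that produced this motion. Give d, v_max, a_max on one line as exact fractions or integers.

d=2565/16 v_max=135/4 a_max=15

a_max = (135/4)/(9/4) = 15
d_a = ½·135/4·9/4 = 1215/32; d_c = 135/4·5/2 = 675/8
d = 2·1215/32 + 675/8 = 2565/16
t_c = 5/2 > 0 ⇒ limit active, v_max = 135/4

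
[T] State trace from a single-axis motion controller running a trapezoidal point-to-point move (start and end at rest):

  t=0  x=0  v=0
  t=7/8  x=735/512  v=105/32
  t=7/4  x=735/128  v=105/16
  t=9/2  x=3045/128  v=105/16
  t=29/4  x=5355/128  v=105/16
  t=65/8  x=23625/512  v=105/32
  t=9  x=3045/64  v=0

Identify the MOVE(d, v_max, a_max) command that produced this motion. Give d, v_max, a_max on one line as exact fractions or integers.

d=3045/64 v_max=105/16 a_max=15/4

final state: t=9, x=3045/64, v=0 → d = 3045/64
a_max = (105/32−0)/(7/8−0) = 15/4
max v = 105/16 over t∈[7/4,29/4] → v_max = 105/16
check: 105/16·(7/4+11/2) = 3045/64 ✓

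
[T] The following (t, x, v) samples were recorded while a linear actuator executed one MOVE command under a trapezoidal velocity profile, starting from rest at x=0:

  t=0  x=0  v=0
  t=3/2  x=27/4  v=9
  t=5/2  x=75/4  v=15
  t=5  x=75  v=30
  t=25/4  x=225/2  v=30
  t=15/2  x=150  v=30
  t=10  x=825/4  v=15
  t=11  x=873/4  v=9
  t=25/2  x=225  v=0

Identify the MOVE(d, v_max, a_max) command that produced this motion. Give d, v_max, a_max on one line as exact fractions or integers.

final state: t=25/2, x=225, v=0 → d = 225
a_max = (9−0)/(3/2−0) = 6
max v = 30 over t∈[5,15/2] → v_max = 30
check: 30·(5+5/2) = 225 ✓

d=225 v_max=30 a_max=6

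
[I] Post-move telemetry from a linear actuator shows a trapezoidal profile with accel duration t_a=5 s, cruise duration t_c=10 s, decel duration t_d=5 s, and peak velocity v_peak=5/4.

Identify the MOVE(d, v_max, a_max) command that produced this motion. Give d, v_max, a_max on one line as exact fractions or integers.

a_max = (5/4)/5 = 1/4
d_a = ½·5/4·5 = 25/8; d_c = 5/4·10 = 25/2
d = 2·25/8 + 25/2 = 75/4
t_c = 10 > 0 so v_max = 5/4

d=75/4 v_max=5/4 a_max=1/4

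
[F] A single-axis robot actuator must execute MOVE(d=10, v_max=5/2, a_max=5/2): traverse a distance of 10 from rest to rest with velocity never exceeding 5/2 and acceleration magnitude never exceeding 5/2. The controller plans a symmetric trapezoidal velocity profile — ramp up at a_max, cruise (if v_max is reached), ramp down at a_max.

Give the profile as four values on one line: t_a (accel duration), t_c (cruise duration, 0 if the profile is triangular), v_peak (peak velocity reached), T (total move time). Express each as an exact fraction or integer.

t_a=1 t_c=3 v_peak=5/2 T=5

v_max²/a_max = (5/2)²/(5/2) = 5/2
10 ≥ 5/2 ⇒ cruise phase
t_a = (5/2)/(5/2) = 1; v_peak = 5/2
d_cruise = 10 − 5/2 = 15/2; t_c = (15/2)/(5/2) = 3
T = 2·1 + 3 = 5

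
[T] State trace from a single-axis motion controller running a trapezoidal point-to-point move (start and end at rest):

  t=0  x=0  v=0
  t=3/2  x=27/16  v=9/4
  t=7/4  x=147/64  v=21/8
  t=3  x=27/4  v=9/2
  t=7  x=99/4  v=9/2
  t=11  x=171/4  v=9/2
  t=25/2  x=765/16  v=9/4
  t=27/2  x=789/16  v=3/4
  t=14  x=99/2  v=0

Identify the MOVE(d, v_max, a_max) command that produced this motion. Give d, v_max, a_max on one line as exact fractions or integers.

d=99/2 v_max=9/2 a_max=3/2

final state: t=14, x=99/2, v=0 → d = 99/2
a_max = (9/4−0)/(3/2−0) = 3/2
max v = 9/2 over t∈[3,11] → v_max = 9/2
check: 9/2·(3+8) = 99/2 ✓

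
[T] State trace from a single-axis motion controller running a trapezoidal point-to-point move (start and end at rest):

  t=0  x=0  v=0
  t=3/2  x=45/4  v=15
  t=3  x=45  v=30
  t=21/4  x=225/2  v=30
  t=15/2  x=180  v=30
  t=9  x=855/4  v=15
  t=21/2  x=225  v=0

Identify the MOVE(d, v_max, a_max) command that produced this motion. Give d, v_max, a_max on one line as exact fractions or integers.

d=225 v_max=30 a_max=10

final state: t=21/2, x=225, v=0 → d = 225
a_max = (15−0)/(3/2−0) = 10
max v = 30 over t∈[3,15/2] → v_max = 30
check: 30·(3+9/2) = 225 ✓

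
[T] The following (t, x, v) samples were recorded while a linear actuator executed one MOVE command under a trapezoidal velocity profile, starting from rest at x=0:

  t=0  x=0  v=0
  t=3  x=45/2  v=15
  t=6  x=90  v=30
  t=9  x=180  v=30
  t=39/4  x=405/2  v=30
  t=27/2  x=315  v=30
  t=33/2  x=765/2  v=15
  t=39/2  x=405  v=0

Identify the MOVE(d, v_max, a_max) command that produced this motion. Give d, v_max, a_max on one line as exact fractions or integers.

final state: t=39/2, x=405, v=0 → d = 405
a_max = (15−0)/(3−0) = 5
max v = 30 over t∈[6,27/2] → v_max = 30
check: 30·(6+15/2) = 405 ✓

d=405 v_max=30 a_max=5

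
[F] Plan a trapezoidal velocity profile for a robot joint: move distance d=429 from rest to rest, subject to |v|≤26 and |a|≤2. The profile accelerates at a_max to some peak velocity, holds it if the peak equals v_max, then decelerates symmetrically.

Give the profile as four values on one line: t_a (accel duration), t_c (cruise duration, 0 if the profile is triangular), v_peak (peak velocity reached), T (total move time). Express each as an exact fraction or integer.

vₘ²/aₘ = 26²/2 = 338
429 ≥ 338 ⇒ cruise phase
t_a = 26/2 = 13; v_peak = 26
d_cruise = 429 − 338 = 91; t_c = 91/26 = 7/2
T = 2·13 + 7/2 = 59/2

t_a=13 t_c=7/2 v_peak=26 T=59/2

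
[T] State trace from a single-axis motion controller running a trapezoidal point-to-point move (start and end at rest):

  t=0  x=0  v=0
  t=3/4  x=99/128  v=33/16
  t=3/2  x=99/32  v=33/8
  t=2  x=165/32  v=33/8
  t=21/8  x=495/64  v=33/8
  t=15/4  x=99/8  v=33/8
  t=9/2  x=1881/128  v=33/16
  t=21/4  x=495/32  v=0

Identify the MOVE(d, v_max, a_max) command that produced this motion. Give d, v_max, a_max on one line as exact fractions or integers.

final state: t=21/4, x=495/32, v=0 → d = 495/32
a_max = (33/16−0)/(3/4−0) = 11/4
max v = 33/8 over t∈[3/2,15/4] → v_max = 33/8
check: 33/8·(3/2+9/4) = 495/32 ✓

d=495/32 v_max=33/8 a_max=11/4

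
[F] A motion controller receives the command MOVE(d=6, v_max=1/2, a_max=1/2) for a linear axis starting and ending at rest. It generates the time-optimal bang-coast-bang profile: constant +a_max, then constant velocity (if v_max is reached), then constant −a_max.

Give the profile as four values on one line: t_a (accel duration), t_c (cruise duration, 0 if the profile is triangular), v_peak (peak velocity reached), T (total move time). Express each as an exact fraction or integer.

(v_max)²/a_max = (1/2)²/(1/2) = 1/2
6 ≥ 1/2 ⇒ cruise phase
t_a = (1/2)/(1/2) = 1; v_peak = 1/2
d_cruise = 6 − 1/2 = 11/2; t_c = (11/2)/(1/2) = 11
T = 2·1 + 11 = 13

t_a=1 t_c=11 v_peak=1/2 T=13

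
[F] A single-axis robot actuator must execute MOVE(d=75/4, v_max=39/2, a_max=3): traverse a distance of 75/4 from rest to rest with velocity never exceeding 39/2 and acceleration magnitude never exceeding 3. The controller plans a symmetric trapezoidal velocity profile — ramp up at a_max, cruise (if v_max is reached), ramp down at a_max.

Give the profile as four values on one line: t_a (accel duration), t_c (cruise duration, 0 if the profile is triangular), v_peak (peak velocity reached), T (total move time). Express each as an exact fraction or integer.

vₘ²/aₘ = (39/2)²/3 = 507/4
75/4 < 507/4 so t_c = 0
v_peak = √(75/4·3) = √(225/4) = 15/2
t_a = (15/2)/3 = 5/2; t_c = 0
T = 2·5/2 = 5

t_a=5/2 t_c=0 v_peak=15/2 T=5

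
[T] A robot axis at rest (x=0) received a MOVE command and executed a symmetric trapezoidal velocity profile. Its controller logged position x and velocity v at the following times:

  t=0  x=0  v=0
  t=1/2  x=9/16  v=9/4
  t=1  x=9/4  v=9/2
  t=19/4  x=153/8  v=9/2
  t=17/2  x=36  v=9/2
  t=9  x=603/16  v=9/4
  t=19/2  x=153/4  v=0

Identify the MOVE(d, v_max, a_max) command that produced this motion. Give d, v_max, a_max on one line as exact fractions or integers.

final state: t=19/2, x=153/4, v=0 → d = 153/4
a_max = (9/4−0)/(1/2−0) = 9/2
max v = 9/2 over t∈[1,17/2] → v_max = 9/2
check: 9/2·(1+15/2) = 153/4 ✓

d=153/4 v_max=9/2 a_max=9/2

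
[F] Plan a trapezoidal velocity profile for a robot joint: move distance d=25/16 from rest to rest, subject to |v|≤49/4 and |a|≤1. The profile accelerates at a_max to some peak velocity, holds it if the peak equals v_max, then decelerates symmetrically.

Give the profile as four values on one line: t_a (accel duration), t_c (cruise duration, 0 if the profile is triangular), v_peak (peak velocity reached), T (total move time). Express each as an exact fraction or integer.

(v_max)²/a_max = (49/4)²/1 = 2401/16
25/16 < 2401/16 so t_c = 0
v_peak = √(25/16·1) = √(25/16) = 5/4
t_a = (5/4)/1 = 5/4; t_c = 0
T = 2·5/4 = 5/2

t_a=5/4 t_c=0 v_peak=5/4 T=5/2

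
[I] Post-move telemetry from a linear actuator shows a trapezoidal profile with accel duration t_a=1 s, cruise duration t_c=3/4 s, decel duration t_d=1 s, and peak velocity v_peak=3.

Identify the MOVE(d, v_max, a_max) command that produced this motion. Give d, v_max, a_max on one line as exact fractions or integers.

a_max = 3/1 = 3
d_a = ½·3·1 = 3/2; d_c = 3·3/4 = 9/4
d = 2·3/2 + 9/4 = 21/4
t_c = 3/4 > 0 ⇒ limit active, v_max = 3

d=21/4 v_max=3 a_max=3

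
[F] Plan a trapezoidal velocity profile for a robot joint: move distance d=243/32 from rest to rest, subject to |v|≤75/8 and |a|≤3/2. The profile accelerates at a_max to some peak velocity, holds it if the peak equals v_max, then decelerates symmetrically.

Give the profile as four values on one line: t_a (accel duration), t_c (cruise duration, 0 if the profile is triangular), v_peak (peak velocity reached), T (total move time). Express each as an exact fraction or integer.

t_a=9/4 t_c=0 v_peak=27/8 T=9/2

vₘ²/aₘ = (75/8)²/(3/2) = 1875/32
243/32 < 1875/32 → triangular
v_peak = √(243/32·3/2) = √(729/64) = 27/8
t_a = (27/8)/(3/2) = 9/4; t_c = 0
T = 2·9/4 = 9/2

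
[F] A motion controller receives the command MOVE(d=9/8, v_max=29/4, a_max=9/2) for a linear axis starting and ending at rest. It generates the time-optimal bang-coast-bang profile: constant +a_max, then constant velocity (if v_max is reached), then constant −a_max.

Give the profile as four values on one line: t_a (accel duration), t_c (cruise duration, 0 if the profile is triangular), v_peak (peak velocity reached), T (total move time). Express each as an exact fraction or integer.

v_max²/a_max = (29/4)²/(9/2) = 841/72
9/8 < 841/72 so t_c = 0
v_peak = √(9/8·9/2) = √(81/16) = 9/4
t_a = (9/4)/(9/2) = 1/2; t_c = 0
T = 2·1/2 = 1

t_a=1/2 t_c=0 v_peak=9/4 T=1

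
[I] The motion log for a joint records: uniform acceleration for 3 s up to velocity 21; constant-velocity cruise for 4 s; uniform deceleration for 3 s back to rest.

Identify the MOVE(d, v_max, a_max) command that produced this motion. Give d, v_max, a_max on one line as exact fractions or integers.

d=147 v_max=21 a_max=7

a_max = 21/3 = 7
d_a = ½·21·3 = 63/2; d_c = 21·4 = 84
d = 2·63/2 + 84 = 147
t_c = 4 > 0 → v_max = v_peak = 21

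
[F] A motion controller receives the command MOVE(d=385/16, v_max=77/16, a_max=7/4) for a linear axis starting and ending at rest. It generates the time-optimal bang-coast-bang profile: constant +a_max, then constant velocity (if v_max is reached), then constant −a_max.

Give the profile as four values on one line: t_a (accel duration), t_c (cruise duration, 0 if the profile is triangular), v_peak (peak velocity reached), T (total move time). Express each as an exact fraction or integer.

t_a=11/4 t_c=9/4 v_peak=77/16 T=31/4

(v_max)²/a_max = (77/16)²/(7/4) = 847/64
385/16 ≥ 847/64 so v_max reached
t_a = (77/16)/(7/4) = 11/4; v_peak = 77/16
d_cruise = 385/16 − 847/64 = 693/64; t_c = (693/64)/(77/16) = 9/4
T = 2·11/4 + 9/4 = 31/4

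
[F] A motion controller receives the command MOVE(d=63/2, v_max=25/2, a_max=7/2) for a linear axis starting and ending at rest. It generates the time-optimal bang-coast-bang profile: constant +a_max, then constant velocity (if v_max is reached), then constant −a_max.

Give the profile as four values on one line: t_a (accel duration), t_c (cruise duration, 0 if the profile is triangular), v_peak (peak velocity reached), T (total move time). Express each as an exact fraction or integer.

vₘ²/aₘ = (25/2)²/(7/2) = 625/14
63/2 < 625/14 so t_c = 0
v_peak = √(63/2·7/2) = √(441/4) = 21/2
t_a = (21/2)/(7/2) = 3; t_c = 0
T = 2·3 = 6

t_a=3 t_c=0 v_peak=21/2 T=6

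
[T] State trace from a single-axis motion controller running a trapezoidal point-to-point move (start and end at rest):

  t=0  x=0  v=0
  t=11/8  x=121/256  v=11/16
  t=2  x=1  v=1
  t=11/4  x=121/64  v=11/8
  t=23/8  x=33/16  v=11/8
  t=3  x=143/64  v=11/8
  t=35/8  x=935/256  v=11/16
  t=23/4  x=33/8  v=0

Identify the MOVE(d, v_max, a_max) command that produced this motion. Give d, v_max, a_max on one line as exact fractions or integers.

d=33/8 v_max=11/8 a_max=1/2

final state: t=23/4, x=33/8, v=0 → d = 33/8
a_max = (11/16−0)/(11/8−0) = 1/2
max v = 11/8 over t∈[11/4,3] → v_max = 11/8
check: 11/8·(11/4+1/4) = 33/8 ✓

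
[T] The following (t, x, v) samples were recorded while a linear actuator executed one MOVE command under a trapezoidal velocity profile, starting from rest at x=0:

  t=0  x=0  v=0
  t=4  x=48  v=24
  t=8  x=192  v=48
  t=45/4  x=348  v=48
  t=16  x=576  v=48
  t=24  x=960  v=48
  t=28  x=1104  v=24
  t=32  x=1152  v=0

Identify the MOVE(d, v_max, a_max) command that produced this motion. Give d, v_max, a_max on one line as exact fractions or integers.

final state: t=32, x=1152, v=0 → d = 1152
a_max = (24−0)/(4−0) = 6
max v = 48 over t∈[8,24] → v_max = 48
check: 48·(8+16) = 1152 ✓

d=1152 v_max=48 a_max=6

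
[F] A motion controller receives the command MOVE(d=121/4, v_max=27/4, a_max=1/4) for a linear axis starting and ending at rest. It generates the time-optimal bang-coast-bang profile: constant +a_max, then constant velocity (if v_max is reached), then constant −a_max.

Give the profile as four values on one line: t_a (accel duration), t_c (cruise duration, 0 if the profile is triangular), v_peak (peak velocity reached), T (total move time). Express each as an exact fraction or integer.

t_a=11 t_c=0 v_peak=11/4 T=22

vₘ²/aₘ = (27/4)²/(1/4) = 729/4
121/4 < 729/4 → triangular
v_peak = √(121/4·1/4) = √(121/16) = 11/4
t_a = (11/4)/(1/4) = 11; t_c = 0
T = 2·11 = 22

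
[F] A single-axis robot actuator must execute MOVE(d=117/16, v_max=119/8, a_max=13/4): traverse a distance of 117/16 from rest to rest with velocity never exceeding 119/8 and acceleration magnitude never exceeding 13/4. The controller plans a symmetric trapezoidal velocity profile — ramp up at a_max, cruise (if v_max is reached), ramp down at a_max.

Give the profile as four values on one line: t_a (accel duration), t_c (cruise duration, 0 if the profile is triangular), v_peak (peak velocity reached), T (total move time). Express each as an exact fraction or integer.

(v_max)²/a_max = (119/8)²/(13/4) = 14161/208
117/16 < 14161/208 so t_c = 0
v_peak = √(117/16·13/4) = √(1521/64) = 39/8
t_a = (39/8)/(13/4) = 3/2; t_c = 0
T = 2·3/2 = 3

t_a=3/2 t_c=0 v_peak=39/8 T=3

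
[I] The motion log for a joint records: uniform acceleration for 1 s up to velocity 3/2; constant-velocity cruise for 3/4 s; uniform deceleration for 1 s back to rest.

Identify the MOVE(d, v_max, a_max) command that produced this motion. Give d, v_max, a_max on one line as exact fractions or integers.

a_max = (3/2)/1 = 3/2
d_a = ½·3/2·1 = 3/4; d_c = 3/2·3/4 = 9/8
d = 2·3/4 + 9/8 = 21/8
t_c = 3/4 > 0 ⇒ limit active, v_max = 3/2

d=21/8 v_max=3/2 a_max=3/2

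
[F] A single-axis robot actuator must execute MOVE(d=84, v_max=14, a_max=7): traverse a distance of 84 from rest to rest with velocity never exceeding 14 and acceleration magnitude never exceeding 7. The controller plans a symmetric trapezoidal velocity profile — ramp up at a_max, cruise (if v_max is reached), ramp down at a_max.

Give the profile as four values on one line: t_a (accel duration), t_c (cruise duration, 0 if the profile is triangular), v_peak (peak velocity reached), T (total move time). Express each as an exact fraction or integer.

t_a=2 t_c=4 v_peak=14 T=8

v_max²/a_max = 14²/7 = 28
84 ≥ 28 → trapezoidal
t_a = 14/7 = 2; v_peak = 14
d_cruise = 84 − 28 = 56; t_c = 56/14 = 4
T = 2·2 + 4 = 8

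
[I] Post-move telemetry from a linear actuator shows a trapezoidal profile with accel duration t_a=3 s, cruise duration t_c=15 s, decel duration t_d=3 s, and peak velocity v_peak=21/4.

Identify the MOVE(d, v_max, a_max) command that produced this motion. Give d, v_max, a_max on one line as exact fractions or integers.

a_max = (21/4)/3 = 7/4
d_a = ½·21/4·3 = 63/8; d_c = 21/4·15 = 315/4
d = 2·63/8 + 315/4 = 189/2
t_c = 15 > 0 ⇒ limit active, v_max = 21/4

d=189/2 v_max=21/4 a_max=7/4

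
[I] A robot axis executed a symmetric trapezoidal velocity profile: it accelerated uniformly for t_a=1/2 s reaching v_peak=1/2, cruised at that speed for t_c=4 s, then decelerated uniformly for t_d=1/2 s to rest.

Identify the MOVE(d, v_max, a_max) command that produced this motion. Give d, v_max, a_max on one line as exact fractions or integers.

d=9/4 v_max=1/2 a_max=1

a_max = (1/2)/(1/2) = 1
d_a = ½·1/2·1/2 = 1/8; d_c = 1/2·4 = 2
d = 2·1/8 + 2 = 9/4
t_c = 4 > 0 so v_max = 1/2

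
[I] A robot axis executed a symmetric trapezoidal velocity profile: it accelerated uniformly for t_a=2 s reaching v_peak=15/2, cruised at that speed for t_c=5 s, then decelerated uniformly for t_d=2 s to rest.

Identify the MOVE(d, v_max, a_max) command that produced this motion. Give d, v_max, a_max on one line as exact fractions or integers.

a_max = (15/2)/2 = 15/4
d_a = ½·15/2·2 = 15/2; d_c = 15/2·5 = 75/2
d = 2·15/2 + 75/2 = 105/2
t_c = 5 > 0 → v_max = v_peak = 15/2

d=105/2 v_max=15/2 a_max=15/4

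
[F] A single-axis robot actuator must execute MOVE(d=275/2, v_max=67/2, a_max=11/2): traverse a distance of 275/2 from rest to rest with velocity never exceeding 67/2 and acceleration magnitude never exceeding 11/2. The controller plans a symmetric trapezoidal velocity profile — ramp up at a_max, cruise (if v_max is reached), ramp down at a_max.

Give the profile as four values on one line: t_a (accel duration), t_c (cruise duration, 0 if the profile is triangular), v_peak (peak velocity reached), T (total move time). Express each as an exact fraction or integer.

(v_max)²/a_max = (67/2)²/(11/2) = 4489/22
275/2 < 4489/22 ⇒ no cruise
v_peak = √(275/2·11/2) = √(3025/4) = 55/2
t_a = (55/2)/(11/2) = 5; t_c = 0
T = 2·5 = 10

t_a=5 t_c=0 v_peak=55/2 T=10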